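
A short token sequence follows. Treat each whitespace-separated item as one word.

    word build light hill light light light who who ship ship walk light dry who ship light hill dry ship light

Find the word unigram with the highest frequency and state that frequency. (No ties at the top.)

Unigram frequencies (highest first):
  light: 7
  ship: 4
  who: 3
  hill: 2
  dry: 2
  word: 1
  … (2 more, each ≤ 1)

"light", 7 times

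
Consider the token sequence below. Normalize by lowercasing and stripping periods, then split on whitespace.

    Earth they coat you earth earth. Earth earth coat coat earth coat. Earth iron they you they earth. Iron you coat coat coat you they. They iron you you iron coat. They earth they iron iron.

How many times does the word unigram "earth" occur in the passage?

9

Scanning the 36 tokens for "earth":
  position 1: earth
  position 5: earth
  position 6: earth
  position 7: earth
  position 8: earth
  position 11: earth
  position 13: earth
  position 18: earth
  position 33: earth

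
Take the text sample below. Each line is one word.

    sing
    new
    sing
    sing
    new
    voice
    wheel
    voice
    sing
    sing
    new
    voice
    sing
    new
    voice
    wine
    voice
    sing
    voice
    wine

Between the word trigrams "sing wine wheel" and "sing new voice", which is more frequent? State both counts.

"sing new voice" (3 vs 0)

"sing wine wheel": 0 occurrences
"sing new voice": 3 occurrences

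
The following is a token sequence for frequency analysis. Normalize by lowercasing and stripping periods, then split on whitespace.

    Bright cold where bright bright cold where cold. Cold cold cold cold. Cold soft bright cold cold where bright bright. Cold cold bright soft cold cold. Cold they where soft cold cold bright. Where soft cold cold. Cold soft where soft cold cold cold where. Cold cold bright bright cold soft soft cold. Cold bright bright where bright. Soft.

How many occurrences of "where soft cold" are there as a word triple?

3

Scanning the 57 overlapping trigram windows for "where soft cold":
  position 29–31: where soft cold
  position 34–36: where soft cold
  position 40–42: where soft cold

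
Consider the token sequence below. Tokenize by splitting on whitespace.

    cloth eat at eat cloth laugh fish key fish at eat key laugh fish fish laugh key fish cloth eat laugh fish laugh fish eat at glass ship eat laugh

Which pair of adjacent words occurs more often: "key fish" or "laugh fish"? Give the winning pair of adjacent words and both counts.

"laugh fish" (4 vs 2)

"key fish": 2 occurrences
"laugh fish": 4 occurrences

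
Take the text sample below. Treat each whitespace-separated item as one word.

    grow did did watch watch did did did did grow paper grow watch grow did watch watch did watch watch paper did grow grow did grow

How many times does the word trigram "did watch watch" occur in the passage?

Scanning the 24 overlapping trigram windows for "did watch watch":
  position 3–5: did watch watch
  position 15–17: did watch watch
  position 18–20: did watch watch

3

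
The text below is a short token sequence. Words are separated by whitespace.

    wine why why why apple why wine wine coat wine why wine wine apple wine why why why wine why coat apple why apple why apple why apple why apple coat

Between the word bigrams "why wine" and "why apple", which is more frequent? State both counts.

"why apple" (5 vs 3)

"why wine": 3 occurrences
"why apple": 5 occurrences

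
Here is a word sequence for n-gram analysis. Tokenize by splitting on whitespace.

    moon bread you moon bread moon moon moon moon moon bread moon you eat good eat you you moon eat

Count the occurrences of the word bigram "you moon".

Scanning the 19 overlapping bigram windows for "you moon":
  position 3–4: you moon
  position 18–19: you moon

2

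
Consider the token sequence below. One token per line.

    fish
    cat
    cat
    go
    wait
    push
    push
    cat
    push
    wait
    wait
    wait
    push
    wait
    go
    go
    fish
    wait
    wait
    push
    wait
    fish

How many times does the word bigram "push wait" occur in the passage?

3

Scanning the 21 overlapping bigram windows for "push wait":
  position 9–10: push wait
  position 13–14: push wait
  position 20–21: push wait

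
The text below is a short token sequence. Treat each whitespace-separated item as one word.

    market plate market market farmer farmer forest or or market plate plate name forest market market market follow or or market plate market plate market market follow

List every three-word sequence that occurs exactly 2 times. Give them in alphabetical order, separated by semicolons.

Trigram counts meeting the condition (exactly 2 times):
  market market follow: 2
  or market plate: 2
  or or market: 2
  plate market market: 2

market market follow; or market plate; or or market; plate market market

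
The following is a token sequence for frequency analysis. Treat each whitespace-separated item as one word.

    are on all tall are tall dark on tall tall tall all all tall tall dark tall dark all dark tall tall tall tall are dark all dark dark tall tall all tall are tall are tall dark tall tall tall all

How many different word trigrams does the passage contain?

27

42 tokens → 40 trigram windows in total.
Repeated trigrams (each contributes count−1 duplicates):
  tall tall tall: 4
  dark tall tall: 3
  tall are tall: 3
  tall tall all: 3
  all tall are: 2
  are tall dark: 2
  dark all dark: 2
  tall dark tall: 2
13 duplicate windows → 40 − 13 = 27 distinct.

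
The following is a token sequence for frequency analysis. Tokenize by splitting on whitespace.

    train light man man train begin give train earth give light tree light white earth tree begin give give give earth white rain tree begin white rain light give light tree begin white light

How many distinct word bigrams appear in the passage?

34 tokens → 33 bigram windows in total.
Repeated bigrams (each contributes count−1 duplicates):
  tree begin: 3
  begin give: 2
  begin white: 2
  give give: 2
  give light: 2
  light tree: 2
  white rain: 2
8 duplicate windows → 33 − 8 = 25 distinct.

25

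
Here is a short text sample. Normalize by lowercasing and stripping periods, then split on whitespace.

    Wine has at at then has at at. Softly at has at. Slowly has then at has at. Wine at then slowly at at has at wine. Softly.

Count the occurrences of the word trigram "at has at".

3

Scanning the 26 overlapping trigram windows for "at has at":
  position 10–12: at has at
  position 16–18: at has at
  position 24–26: at has at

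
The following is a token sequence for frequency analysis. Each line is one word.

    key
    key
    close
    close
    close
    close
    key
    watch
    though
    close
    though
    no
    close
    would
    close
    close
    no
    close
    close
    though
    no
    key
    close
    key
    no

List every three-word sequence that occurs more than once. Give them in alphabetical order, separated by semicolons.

Trigram counts meeting the condition (more than once):
  close close close: 2
  close though no: 2

close close close; close though no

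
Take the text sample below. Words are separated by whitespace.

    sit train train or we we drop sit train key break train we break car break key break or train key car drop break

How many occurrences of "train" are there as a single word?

Scanning the 24 tokens for "train":
  position 2: train
  position 3: train
  position 9: train
  position 12: train
  position 20: train

5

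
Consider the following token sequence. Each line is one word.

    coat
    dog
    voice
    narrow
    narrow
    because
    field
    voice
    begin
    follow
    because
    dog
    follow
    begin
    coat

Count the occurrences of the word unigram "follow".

Scanning the 15 tokens for "follow":
  position 10: follow
  position 13: follow

2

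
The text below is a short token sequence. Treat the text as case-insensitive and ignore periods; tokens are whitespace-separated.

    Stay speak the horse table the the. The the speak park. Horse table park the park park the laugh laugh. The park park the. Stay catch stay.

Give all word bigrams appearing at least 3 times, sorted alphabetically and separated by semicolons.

Bigram counts meeting the condition (at least 3 times):
  park the: 3
  the the: 3

park the; the the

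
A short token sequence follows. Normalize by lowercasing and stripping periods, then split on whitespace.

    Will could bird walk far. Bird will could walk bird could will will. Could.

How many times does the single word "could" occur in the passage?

Scanning the 14 tokens for "could":
  position 2: could
  position 8: could
  position 11: could
  position 14: could

4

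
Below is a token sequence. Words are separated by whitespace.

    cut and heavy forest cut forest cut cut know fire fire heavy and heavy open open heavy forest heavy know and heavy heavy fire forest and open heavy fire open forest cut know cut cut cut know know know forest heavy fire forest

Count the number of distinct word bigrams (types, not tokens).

43 tokens → 42 bigram windows in total.
Repeated bigrams (each contributes count−1 duplicates):
  and heavy: 3
  cut cut: 3
  cut know: 3
  forest cut: 3
  heavy fire: 3
  fire forest: 2
  forest heavy: 2
  heavy forest: 2
  … (2 more repeated)
15 duplicate windows → 42 − 15 = 27 distinct.

27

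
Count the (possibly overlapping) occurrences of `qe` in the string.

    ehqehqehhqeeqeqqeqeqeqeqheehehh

8

Sliding a length-2 window over the 31 characters (30 positions):
  position 3–4: qe
  position 6–7: qe
  position 10–11: qe
  position 13–14: qe
  position 16–17: qe
  position 18–19: qe
  position 20–21: qe
  position 22–23: qe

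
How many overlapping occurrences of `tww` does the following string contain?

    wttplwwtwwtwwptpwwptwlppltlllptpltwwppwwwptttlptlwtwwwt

Sliding a length-3 window over the 55 characters (53 positions):
  position 8–10: tww
  position 11–13: tww
  position 34–36: tww
  position 51–53: tww

4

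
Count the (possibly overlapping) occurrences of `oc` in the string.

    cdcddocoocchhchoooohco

2

Sliding a length-2 window over the 22 characters (21 positions):
  position 6–7: oc
  position 9–10: oc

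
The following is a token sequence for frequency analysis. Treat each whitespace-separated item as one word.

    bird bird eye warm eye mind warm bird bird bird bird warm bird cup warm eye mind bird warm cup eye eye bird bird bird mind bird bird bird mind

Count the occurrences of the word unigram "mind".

4

Scanning the 30 tokens for "mind":
  position 6: mind
  position 17: mind
  position 26: mind
  position 30: mind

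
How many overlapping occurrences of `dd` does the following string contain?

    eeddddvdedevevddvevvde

4

Sliding a length-2 window over the 22 characters (21 positions):
  position 3–4: dd
  position 4–5: dd
  position 5–6: dd
  position 15–16: dd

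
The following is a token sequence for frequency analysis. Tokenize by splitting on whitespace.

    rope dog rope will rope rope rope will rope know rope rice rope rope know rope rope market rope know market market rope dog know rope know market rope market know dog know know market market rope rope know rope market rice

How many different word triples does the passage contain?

42 tokens → 40 trigram windows in total.
Repeated trigrams (each contributes count−1 duplicates):
  rope know rope: 3
  know market market: 2
  market market rope: 2
  rope know market: 2
  rope rope know: 2
  rope will rope: 2
7 duplicate windows → 40 − 7 = 33 distinct.

33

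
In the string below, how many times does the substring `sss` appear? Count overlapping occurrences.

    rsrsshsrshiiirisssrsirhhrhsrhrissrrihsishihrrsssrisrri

Sliding a length-3 window over the 54 characters (52 positions):
  position 16–18: sss
  position 46–48: sss

2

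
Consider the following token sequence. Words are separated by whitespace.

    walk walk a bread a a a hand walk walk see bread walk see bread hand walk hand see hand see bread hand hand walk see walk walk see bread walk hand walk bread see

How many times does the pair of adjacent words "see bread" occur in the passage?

Scanning the 34 overlapping bigram windows for "see bread":
  position 11–12: see bread
  position 14–15: see bread
  position 21–22: see bread
  position 29–30: see bread

4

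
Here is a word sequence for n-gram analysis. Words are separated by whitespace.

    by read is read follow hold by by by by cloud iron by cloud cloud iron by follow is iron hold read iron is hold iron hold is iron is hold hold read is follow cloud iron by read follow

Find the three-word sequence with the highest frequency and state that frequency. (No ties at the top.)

"cloud iron by", 3 times

Trigram frequencies (highest first):
  cloud iron by: 3
  by by by: 2
  iron is hold: 2
  by read is: 1
  read is read: 1
  is read follow: 1
  … (28 more, each ≤ 1)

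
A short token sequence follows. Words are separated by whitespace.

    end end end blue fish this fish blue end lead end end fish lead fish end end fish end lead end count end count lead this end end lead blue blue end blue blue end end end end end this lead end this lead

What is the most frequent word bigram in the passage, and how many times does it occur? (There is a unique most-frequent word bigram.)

Bigram frequencies (highest first):
  end end: 9
  blue end: 3
  end lead: 3
  lead end: 3
  end blue: 2
  end fish: 2
  … (16 more, each ≤ 2)

"end end", 9 times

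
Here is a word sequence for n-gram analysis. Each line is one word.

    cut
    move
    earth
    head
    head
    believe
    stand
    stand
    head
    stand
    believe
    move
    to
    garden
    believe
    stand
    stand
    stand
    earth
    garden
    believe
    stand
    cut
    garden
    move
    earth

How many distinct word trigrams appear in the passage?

26 tokens → 24 trigram windows in total.
Repeated trigrams (each contributes count−1 duplicates):
  believe stand stand: 2
  garden believe stand: 2
2 duplicate windows → 24 − 2 = 22 distinct.

22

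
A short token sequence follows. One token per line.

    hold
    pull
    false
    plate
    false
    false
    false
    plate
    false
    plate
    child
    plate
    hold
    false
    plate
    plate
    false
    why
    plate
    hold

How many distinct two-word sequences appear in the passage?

12

20 tokens → 19 bigram windows in total.
Repeated bigrams (each contributes count−1 duplicates):
  false plate: 4
  plate false: 3
  false false: 2
  plate hold: 2
7 duplicate windows → 19 − 7 = 12 distinct.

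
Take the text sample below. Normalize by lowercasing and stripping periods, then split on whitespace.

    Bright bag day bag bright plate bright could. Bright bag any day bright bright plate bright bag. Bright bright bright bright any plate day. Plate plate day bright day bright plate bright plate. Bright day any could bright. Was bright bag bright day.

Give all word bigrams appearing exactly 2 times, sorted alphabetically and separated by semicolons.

Bigram counts meeting the condition (exactly 2 times):
  could bright: 2
  plate day: 2

could bright; plate day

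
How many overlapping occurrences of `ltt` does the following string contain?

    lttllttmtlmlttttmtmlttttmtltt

Sliding a length-3 window over the 29 characters (27 positions):
  position 1–3: ltt
  position 5–7: ltt
  position 12–14: ltt
  position 20–22: ltt
  position 27–29: ltt

5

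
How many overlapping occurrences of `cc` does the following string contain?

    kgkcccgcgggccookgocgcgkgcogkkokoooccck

5

Sliding a length-2 window over the 38 characters (37 positions):
  position 4–5: cc
  position 5–6: cc
  position 12–13: cc
  position 35–36: cc
  position 36–37: cc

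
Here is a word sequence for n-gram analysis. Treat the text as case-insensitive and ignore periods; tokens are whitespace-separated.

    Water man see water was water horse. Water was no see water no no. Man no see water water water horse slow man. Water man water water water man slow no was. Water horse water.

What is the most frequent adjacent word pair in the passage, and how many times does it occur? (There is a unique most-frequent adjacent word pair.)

Bigram frequencies (highest first):
  water water: 4
  water man: 3
  see water: 3
  water horse: 3
  water was: 2
  was water: 2
  … (14 more, each ≤ 2)

"water water", 4 times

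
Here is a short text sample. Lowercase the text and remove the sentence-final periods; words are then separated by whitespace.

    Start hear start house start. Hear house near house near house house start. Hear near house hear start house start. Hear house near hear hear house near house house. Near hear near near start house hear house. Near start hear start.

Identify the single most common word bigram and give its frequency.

Bigram frequencies (highest first):
  house near: 6
  start hear: 5
  hear house: 4
  near house: 4
  hear start: 3
  start house: 3
  … (8 more, each ≤ 3)

"house near", 6 times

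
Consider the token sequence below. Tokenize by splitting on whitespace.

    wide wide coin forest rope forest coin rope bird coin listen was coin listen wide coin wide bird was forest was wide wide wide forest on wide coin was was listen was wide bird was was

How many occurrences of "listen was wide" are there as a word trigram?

1

Scanning the 34 overlapping trigram windows for "listen was wide":
  position 31–33: listen was wide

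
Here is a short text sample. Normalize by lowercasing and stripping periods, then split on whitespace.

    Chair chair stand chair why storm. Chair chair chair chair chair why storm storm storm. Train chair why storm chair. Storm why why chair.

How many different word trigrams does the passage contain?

17

24 tokens → 22 trigram windows in total.
Repeated trigrams (each contributes count−1 duplicates):
  chair chair chair: 3
  chair why storm: 3
  why storm chair: 2
5 duplicate windows → 22 − 5 = 17 distinct.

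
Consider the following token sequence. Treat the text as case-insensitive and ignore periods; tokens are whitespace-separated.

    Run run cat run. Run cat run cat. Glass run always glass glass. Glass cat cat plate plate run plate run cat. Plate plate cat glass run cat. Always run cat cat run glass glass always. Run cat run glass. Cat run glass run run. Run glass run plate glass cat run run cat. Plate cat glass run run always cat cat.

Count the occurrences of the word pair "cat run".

Scanning the 61 overlapping bigram windows for "cat run":
  position 3–4: cat run
  position 6–7: cat run
  position 32–33: cat run
  position 38–39: cat run
  position 41–42: cat run
  position 51–52: cat run

6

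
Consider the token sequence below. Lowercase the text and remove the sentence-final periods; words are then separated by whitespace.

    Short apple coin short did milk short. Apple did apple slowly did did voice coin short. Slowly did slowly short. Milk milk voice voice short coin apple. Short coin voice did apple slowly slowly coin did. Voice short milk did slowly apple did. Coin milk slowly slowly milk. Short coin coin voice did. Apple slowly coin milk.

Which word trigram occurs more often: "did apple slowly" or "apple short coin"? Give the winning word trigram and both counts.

"did apple slowly": 3 occurrences
"apple short coin": 1 occurrence

"did apple slowly" (3 vs 1)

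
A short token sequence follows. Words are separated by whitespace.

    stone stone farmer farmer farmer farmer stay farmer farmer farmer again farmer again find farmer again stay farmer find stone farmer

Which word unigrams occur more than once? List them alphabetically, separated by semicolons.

again; farmer; find; stay; stone

Unigram counts meeting the condition (more than once):
  again: 3
  farmer: 11
  find: 2
  stay: 2
  stone: 3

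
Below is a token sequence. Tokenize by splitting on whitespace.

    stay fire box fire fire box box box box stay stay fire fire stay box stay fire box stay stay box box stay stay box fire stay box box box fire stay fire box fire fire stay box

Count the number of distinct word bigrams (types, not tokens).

38 tokens → 37 bigram windows in total.
Repeated bigrams (each contributes count−1 duplicates):
  box box: 6
  stay box: 5
  box fire: 4
  box stay: 4
  fire box: 4
  fire stay: 4
  stay fire: 4
  fire fire: 3
  … (1 more repeated)
28 duplicate windows → 37 − 28 = 9 distinct.

9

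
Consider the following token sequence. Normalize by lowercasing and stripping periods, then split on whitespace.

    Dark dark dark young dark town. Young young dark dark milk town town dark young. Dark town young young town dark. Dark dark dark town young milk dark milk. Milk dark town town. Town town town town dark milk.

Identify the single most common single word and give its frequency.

"dark", 15 times

Unigram frequencies (highest first):
  dark: 15
  town: 12
  young: 7
  milk: 5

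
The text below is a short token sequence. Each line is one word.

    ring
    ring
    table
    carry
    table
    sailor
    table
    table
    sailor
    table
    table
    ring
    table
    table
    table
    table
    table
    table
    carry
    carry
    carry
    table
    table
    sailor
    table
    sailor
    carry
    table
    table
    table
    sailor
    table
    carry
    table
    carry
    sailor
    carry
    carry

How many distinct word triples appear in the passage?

38 tokens → 36 trigram windows in total.
Repeated trigrams (each contributes count−1 duplicates):
  table table table: 5
  table sailor table: 4
  table table sailor: 3
  carry table table: 2
  sailor table table: 2
  table carry table: 2
12 duplicate windows → 36 − 12 = 24 distinct.

24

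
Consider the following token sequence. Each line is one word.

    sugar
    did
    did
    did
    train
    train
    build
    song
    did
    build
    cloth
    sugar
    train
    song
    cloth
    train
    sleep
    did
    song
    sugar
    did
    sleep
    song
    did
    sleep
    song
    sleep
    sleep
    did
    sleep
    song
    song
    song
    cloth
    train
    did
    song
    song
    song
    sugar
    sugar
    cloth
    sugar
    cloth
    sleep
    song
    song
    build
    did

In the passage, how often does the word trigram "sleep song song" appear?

2

Scanning the 47 overlapping trigram windows for "sleep song song":
  position 30–32: sleep song song
  position 45–47: sleep song song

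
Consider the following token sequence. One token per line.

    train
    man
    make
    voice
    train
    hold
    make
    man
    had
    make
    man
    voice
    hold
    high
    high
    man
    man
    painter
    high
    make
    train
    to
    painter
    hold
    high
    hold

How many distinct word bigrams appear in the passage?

26 tokens → 25 bigram windows in total.
Repeated bigrams (each contributes count−1 duplicates):
  hold high: 2
  make man: 2
2 duplicate windows → 25 − 2 = 23 distinct.

23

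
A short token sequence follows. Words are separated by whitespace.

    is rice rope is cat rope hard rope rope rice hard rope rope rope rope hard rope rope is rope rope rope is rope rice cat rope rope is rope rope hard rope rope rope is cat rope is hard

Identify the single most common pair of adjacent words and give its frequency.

"rope rope", 11 times

Bigram frequencies (highest first):
  rope rope: 11
  rope is: 6
  hard rope: 4
  cat rope: 3
  rope hard: 3
  is rope: 3
  … (7 more, each ≤ 2)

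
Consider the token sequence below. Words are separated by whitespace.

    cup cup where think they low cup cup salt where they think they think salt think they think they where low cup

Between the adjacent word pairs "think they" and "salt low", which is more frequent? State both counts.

"think they" (4 vs 0)

"think they": 4 occurrences
"salt low": 0 occurrences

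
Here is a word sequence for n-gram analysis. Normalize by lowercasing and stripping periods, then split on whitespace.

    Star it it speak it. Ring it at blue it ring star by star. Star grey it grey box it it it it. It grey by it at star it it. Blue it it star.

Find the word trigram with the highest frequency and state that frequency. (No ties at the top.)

Trigram frequencies (highest first):
  it it it: 3
  star it it: 2
  it it speak: 1
  it speak it: 1
  speak it ring: 1
  it ring it: 1
  … (24 more, each ≤ 1)

"it it it", 3 times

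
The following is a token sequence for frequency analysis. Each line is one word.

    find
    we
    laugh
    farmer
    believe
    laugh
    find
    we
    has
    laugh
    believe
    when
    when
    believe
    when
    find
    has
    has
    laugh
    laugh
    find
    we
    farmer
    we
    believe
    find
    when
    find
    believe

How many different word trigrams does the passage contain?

29 tokens → 27 trigram windows in total.
Repeated trigrams (each contributes count−1 duplicates):
  laugh find we: 2
1 duplicate windows → 27 − 1 = 26 distinct.

26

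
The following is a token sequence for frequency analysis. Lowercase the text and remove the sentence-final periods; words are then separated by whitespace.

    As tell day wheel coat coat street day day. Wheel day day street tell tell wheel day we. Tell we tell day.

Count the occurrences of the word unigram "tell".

Scanning the 22 tokens for "tell":
  position 2: tell
  position 14: tell
  position 15: tell
  position 19: tell
  position 21: tell

5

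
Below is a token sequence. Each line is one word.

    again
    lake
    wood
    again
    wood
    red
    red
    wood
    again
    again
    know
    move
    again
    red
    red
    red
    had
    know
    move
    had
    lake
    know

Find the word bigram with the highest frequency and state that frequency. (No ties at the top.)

Bigram frequencies (highest first):
  red red: 3
  wood again: 2
  know move: 2
  again lake: 1
  lake wood: 1
  again wood: 1
  … (11 more, each ≤ 1)

"red red", 3 times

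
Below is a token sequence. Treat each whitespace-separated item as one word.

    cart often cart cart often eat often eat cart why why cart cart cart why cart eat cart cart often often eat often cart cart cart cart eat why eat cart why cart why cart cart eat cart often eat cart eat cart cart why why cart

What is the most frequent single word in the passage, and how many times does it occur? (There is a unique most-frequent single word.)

Unigram frequencies (highest first):
  cart: 23
  eat: 9
  why: 8
  often: 7

"cart", 23 times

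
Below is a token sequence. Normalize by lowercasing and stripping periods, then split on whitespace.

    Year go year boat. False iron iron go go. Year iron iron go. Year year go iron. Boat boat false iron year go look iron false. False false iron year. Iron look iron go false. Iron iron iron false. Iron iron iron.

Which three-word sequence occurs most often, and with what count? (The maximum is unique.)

Trigram frequencies (highest first):
  false iron iron: 3
  boat false iron: 2
  iron iron go: 2
  false iron year: 2
  iron iron iron: 2
  year go year: 1
  … (28 more, each ≤ 1)

"false iron iron", 3 times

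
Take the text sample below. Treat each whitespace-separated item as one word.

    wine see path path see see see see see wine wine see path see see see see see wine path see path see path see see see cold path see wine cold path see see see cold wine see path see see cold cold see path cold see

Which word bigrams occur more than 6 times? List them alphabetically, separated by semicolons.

path see; see see

Bigram counts meeting the condition (more than 6 times):
  path see: 8
  see see: 13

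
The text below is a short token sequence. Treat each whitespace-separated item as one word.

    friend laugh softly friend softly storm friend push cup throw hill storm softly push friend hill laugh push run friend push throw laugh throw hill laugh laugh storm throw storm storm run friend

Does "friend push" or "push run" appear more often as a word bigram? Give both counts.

"friend push": 2 occurrences
"push run": 1 occurrence

"friend push" (2 vs 1)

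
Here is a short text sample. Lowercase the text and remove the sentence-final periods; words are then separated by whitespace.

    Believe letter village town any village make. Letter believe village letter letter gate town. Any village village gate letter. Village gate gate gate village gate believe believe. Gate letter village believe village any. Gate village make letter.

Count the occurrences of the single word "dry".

Scanning the 37 tokens for "dry":
  (none found)

0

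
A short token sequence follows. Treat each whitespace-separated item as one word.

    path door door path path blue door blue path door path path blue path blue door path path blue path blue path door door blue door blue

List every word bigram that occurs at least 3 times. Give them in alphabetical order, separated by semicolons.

blue door; blue path; door blue; door path; path blue; path door; path path

Bigram counts meeting the condition (at least 3 times):
  blue door: 3
  blue path: 4
  door blue: 3
  door path: 3
  path blue: 5
  path door: 3
  path path: 3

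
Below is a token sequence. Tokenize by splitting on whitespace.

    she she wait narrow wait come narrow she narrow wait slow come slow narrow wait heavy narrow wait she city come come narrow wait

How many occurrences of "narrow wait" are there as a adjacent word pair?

Scanning the 23 overlapping bigram windows for "narrow wait":
  position 4–5: narrow wait
  position 9–10: narrow wait
  position 14–15: narrow wait
  position 17–18: narrow wait
  position 23–24: narrow wait

5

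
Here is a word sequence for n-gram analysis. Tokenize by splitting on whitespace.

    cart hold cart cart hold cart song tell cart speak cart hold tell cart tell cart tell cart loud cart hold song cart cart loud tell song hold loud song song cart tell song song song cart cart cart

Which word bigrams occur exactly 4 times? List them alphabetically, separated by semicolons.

Bigram counts meeting the condition (exactly 4 times):
  cart cart: 4
  cart hold: 4
  tell cart: 4

cart cart; cart hold; tell cart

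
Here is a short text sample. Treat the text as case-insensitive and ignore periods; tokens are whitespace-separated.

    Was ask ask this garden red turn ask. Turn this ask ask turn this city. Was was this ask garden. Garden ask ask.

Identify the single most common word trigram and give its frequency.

"ask turn this", 2 times

Trigram frequencies (highest first):
  ask turn this: 2
  was ask ask: 1
  ask ask this: 1
  ask this garden: 1
  this garden red: 1
  garden red turn: 1
  … (14 more, each ≤ 1)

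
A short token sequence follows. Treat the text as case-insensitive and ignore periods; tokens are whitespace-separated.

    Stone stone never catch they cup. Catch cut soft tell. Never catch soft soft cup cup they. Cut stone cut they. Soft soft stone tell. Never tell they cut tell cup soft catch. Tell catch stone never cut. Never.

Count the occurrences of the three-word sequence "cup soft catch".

Scanning the 37 overlapping trigram windows for "cup soft catch":
  position 31–33: cup soft catch

1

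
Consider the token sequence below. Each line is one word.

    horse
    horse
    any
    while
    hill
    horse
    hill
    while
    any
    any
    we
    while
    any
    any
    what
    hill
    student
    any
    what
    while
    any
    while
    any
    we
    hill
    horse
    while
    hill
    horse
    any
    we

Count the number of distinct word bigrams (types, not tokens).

31 tokens → 30 bigram windows in total.
Repeated bigrams (each contributes count−1 duplicates):
  while any: 4
  any we: 3
  hill horse: 3
  any any: 2
  any what: 2
  any while: 2
  horse any: 2
  while hill: 2
12 duplicate windows → 30 − 12 = 18 distinct.

18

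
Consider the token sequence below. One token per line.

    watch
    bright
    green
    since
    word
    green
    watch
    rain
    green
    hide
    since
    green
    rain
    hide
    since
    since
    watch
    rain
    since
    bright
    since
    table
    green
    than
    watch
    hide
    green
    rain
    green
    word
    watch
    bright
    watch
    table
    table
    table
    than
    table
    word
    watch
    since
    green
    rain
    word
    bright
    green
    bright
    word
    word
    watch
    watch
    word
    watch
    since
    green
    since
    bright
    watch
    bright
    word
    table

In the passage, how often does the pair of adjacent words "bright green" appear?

2

Scanning the 60 overlapping bigram windows for "bright green":
  position 2–3: bright green
  position 45–46: bright green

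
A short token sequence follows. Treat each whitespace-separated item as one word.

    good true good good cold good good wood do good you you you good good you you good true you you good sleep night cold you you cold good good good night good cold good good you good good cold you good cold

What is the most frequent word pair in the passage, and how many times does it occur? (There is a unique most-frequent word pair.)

"good good", 7 times

Bigram frequencies (highest first):
  good good: 7
  you you: 5
  you good: 5
  good cold: 4
  cold good: 3
  good you: 3
  … (13 more, each ≤ 2)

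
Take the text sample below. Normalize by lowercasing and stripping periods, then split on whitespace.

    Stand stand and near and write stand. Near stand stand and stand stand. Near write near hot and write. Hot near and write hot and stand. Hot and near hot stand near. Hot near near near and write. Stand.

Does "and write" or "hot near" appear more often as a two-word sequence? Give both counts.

"and write" (4 vs 2)

"and write": 4 occurrences
"hot near": 2 occurrences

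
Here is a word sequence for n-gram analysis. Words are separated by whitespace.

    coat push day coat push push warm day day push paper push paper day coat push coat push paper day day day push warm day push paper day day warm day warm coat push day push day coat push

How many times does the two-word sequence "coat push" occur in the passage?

6

Scanning the 38 overlapping bigram windows for "coat push":
  position 1–2: coat push
  position 4–5: coat push
  position 15–16: coat push
  position 17–18: coat push
  position 33–34: coat push
  position 38–39: coat push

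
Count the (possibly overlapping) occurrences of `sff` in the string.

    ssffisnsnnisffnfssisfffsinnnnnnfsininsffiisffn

5

Sliding a length-3 window over the 46 characters (44 positions):
  position 2–4: sff
  position 12–14: sff
  position 20–22: sff
  position 38–40: sff
  position 43–45: sff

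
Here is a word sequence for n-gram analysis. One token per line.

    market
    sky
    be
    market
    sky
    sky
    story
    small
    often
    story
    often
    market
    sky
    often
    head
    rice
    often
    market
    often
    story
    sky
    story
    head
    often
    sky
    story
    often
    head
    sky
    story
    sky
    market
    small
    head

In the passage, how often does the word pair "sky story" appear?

Scanning the 33 overlapping bigram windows for "sky story":
  position 6–7: sky story
  position 21–22: sky story
  position 25–26: sky story
  position 29–30: sky story

4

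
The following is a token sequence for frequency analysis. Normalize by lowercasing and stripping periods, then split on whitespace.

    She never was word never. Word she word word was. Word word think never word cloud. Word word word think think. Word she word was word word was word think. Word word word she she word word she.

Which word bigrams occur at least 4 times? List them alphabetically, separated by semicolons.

was word; word she; word word

Bigram counts meeting the condition (at least 4 times):
  was word: 4
  word she: 4
  word word: 8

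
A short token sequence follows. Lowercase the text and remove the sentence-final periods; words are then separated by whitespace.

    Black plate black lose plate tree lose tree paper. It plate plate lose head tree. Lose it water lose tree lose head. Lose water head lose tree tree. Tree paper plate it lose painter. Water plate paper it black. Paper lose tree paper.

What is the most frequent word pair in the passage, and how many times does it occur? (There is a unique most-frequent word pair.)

Bigram frequencies (highest first):
  lose tree: 4
  tree lose: 3
  tree paper: 3
  paper it: 2
  lose head: 2
  head lose: 2
  … (25 more, each ≤ 2)

"lose tree", 4 times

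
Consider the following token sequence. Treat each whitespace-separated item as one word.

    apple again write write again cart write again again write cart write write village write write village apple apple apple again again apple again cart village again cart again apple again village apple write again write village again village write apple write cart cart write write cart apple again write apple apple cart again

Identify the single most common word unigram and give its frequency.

Unigram frequencies (highest first):
  write: 15
  again: 14
  apple: 11
  cart: 8
  village: 6

"write", 15 times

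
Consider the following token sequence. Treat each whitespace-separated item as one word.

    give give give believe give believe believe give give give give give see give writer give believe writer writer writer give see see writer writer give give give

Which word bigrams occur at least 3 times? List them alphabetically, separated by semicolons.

Bigram counts meeting the condition (at least 3 times):
  give believe: 3
  give give: 8
  writer give: 3
  writer writer: 3

give believe; give give; writer give; writer writer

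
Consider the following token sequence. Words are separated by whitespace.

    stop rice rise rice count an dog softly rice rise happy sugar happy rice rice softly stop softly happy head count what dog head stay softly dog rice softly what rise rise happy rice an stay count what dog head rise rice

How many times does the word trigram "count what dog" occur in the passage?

Scanning the 40 overlapping trigram windows for "count what dog":
  position 21–23: count what dog
  position 37–39: count what dog

2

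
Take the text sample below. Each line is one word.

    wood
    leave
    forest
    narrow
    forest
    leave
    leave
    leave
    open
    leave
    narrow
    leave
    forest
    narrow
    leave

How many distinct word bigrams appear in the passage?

10

15 tokens → 14 bigram windows in total.
Repeated bigrams (each contributes count−1 duplicates):
  forest narrow: 2
  leave forest: 2
  leave leave: 2
  narrow leave: 2
4 duplicate windows → 14 − 4 = 10 distinct.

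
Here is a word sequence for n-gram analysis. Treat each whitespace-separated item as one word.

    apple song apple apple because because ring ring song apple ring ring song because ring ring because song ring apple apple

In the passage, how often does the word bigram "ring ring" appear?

3

Scanning the 20 overlapping bigram windows for "ring ring":
  position 7–8: ring ring
  position 11–12: ring ring
  position 15–16: ring ring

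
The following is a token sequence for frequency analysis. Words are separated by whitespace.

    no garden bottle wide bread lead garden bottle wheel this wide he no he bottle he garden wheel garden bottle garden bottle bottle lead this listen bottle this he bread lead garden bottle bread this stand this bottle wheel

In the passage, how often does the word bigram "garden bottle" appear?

5

Scanning the 38 overlapping bigram windows for "garden bottle":
  position 2–3: garden bottle
  position 7–8: garden bottle
  position 19–20: garden bottle
  position 21–22: garden bottle
  position 32–33: garden bottle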